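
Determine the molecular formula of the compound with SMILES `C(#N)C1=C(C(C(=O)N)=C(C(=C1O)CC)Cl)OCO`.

Heavy atoms from the SMILES: 11 C, 1 Cl, 2 N, 4 O.
Implicit hydrogens by atom environment:
  6 × C (aromatic): no H
  2 × C: 2 H each → 4
  2 × C: no H
  2 × O: 1 H each → 2
  2 × O: no H
  1 × C: 3 H
  1 × Cl: no H
  1 × N: 2 H
  1 × N: no H
  Total hydrogens = 11.
Molecular formula: C11H11ClN2O4

C11H11ClN2O4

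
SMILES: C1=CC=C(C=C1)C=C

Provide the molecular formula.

C8H8

Heavy atoms from the SMILES: 8 C.
Implicit hydrogens by atom environment:
  5 × C (aromatic): 1 H each → 5
  1 × C: 2 H
  1 × C: 1 H
  1 × C (aromatic): no H
  Total hydrogens = 8.
Molecular formula: C8H8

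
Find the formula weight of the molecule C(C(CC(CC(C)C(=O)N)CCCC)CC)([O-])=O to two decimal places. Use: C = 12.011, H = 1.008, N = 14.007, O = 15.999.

Molecular formula: C14H26NO3-.
M = 14×12.011 + 26×1.008 + 1×14.007 + 3×15.999 = 256.37 g/mol.

256.37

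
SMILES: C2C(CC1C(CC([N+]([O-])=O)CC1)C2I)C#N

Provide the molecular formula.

C11H15IN2O2

Heavy atoms from the SMILES: 11 C, 1 I, 2 N, 2 O.
Implicit hydrogens by atom environment:
  5 × C: 2 H each → 10
  5 × C: 1 H each → 5
  1 × C: no H
  1 × I: no H
  1 × N: no H
  1 × N (charge +1): no H
  1 × O: no H
  1 × O (charge -1): no H
  Total hydrogens = 15.
Molecular formula: C11H15IN2O2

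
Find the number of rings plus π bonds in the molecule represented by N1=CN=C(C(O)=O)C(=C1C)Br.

5

Molecular formula from the SMILES: C6H5BrN2O2.
DoU = (2C + 2 + N − H − X)/2 = (2·6 + 2 + 2 − 5 − 1)/2 = 10/2 = 5.
(Structurally: 1 ring(s) + 4 π bond(s) = 5.)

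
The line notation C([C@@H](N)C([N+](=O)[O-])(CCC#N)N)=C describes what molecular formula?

C7H12N4O2

Heavy atoms from the SMILES: 7 C, 4 N, 2 O.
Implicit hydrogens by atom environment:
  3 × C: 2 H each → 6
  2 × C: 1 H each → 2
  2 × C: no H
  2 × N: 2 H each → 4
  1 × N (charge +1): no H
  1 × N: no H
  1 × O: no H
  1 × O (charge -1): no H
  Total hydrogens = 12.
Molecular formula: C7H12N4O2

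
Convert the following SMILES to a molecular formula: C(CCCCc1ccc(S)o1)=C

Heavy atoms from the SMILES: 10 C, 1 O, 1 S.
Implicit hydrogens by atom environment:
  5 × C: 2 H each → 10
  2 × C (aromatic): 1 H each → 2
  2 × C (aromatic): no H
  1 × C: 1 H
  1 × O (aromatic): no H
  1 × S: 1 H
  Total hydrogens = 14.
Molecular formula: C10H14OS

C10H14OS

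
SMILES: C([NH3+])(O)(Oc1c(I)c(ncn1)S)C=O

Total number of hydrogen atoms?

Hydrogens are implicit in SMILES; fill each atom to its normal valence:
  3 × C (aromatic): no H
  2 × N (aromatic): no H
  2 × O: no H
  1 × C (aromatic): 1 H
  1 × C: 1 H
  1 × C: no H
  1 × I: no H
  1 × N (charge +1): 3 H
  1 × O: 1 H
  1 × S: 1 H
  Total hydrogens = 7.

7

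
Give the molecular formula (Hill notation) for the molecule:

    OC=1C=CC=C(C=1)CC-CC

C10H14O

Heavy atoms from the SMILES: 10 C, 1 O.
Implicit hydrogens by atom environment:
  4 × C (aromatic): 1 H each → 4
  3 × C: 2 H each → 6
  2 × C (aromatic): no H
  1 × C: 3 H
  1 × O: 1 H
  Total hydrogens = 14.
Molecular formula: C10H14O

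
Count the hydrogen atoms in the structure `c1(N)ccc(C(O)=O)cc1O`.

Hydrogens are implicit in SMILES; fill each atom to its normal valence:
  3 × C (aromatic): 1 H each → 3
  3 × C (aromatic): no H
  2 × O: 1 H each → 2
  1 × C: no H
  1 × N: 2 H
  1 × O: no H
  Total hydrogens = 7.

7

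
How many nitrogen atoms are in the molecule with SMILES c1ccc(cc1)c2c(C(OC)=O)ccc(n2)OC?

The symbol for nitrogen appears 1 time in the SMILES.

1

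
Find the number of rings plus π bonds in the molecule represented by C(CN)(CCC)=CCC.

1

Molecular formula from the SMILES: C8H17N.
DoU = (2C + 2 + N − H − X)/2 = (2·8 + 2 + 1 − 17 − 0)/2 = 2/2 = 1.
(Structurally: 0 ring(s) + 1 π bond(s) = 1.)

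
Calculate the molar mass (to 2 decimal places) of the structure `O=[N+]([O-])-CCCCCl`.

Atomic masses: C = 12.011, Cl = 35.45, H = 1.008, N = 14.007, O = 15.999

137.56

Molecular formula: C4H8ClNO2.
M = 4×12.011 + 1×35.45 + 8×1.008 + 1×14.007 + 2×15.999 = 137.56 g/mol.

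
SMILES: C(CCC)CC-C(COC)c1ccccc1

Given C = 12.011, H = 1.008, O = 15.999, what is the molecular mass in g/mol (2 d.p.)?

Molecular formula: C15H24O.
M = 15×12.011 + 24×1.008 + 1×15.999 = 220.36 g/mol.

220.36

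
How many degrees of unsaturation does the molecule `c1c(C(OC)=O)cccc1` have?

5

Molecular formula from the SMILES: C8H8O2.
DoU = (2C + 2 + N − H − X)/2 = (2·8 + 2 + 0 − 8 − 0)/2 = 10/2 = 5.
(Structurally: 1 ring(s) + 4 π bond(s) = 5.)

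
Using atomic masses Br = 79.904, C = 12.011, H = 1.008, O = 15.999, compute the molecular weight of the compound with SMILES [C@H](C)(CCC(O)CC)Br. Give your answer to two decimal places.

195.10

Molecular formula: C7H15BrO.
M = 1×79.904 + 7×12.011 + 15×1.008 + 1×15.999 = 195.10 g/mol.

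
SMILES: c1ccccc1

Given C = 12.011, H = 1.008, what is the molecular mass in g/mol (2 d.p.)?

Molecular formula: C6H6.
M = 6×12.011 + 6×1.008 = 78.11 g/mol.

78.11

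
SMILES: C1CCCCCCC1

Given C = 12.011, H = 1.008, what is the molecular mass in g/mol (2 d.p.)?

112.22

Molecular formula: C8H16.
M = 8×12.011 + 16×1.008 = 112.22 g/mol.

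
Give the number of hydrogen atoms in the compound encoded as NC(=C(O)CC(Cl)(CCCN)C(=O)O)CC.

Hydrogens are implicit in SMILES; fill each atom to its normal valence:
  5 × C: 2 H each → 10
  4 × C: no H
  2 × N: 2 H each → 4
  2 × O: 1 H each → 2
  1 × C: 3 H
  1 × Cl: no H
  1 × O: no H
  Total hydrogens = 19.

19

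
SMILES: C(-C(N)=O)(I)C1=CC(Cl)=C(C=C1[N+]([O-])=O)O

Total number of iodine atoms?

1

The symbol for iodine appears 1 time in the SMILES.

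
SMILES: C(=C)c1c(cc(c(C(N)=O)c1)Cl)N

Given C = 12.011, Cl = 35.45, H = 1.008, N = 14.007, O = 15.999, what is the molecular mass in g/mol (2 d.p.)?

Molecular formula: C9H9ClN2O.
M = 9×12.011 + 1×35.45 + 9×1.008 + 2×14.007 + 1×15.999 = 196.63 g/mol.

196.63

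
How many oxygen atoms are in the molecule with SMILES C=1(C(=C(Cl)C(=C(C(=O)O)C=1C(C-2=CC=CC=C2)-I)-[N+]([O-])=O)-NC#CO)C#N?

The symbol for oxygen appears 5 times in the SMILES.

5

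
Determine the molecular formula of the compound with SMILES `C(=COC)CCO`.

C5H10O2

Heavy atoms from the SMILES: 5 C, 2 O.
Implicit hydrogens by atom environment:
  2 × C: 2 H each → 4
  2 × C: 1 H each → 2
  1 × C: 3 H
  1 × O: 1 H
  1 × O: no H
  Total hydrogens = 10.
Molecular formula: C5H10O2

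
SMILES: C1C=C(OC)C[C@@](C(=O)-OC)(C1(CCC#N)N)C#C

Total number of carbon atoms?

14

The symbol for carbon appears 14 times in the SMILES.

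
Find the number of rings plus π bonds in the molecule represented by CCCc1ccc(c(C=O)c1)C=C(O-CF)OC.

Molecular formula from the SMILES: C14H17FO3.
DoU = (2C + 2 + N − H − X)/2 = (2·14 + 2 + 0 − 17 − 1)/2 = 12/2 = 6.
(Structurally: 1 ring(s) + 5 π bond(s) = 6.)

6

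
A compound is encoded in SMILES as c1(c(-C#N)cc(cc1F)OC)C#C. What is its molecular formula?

Heavy atoms from the SMILES: 10 C, 1 F, 1 N, 1 O.
Implicit hydrogens by atom environment:
  4 × C (aromatic): no H
  2 × C (aromatic): 1 H each → 2
  2 × C: no H
  1 × C: 3 H
  1 × C: 1 H
  1 × F: no H
  1 × N: no H
  1 × O: no H
  Total hydrogens = 6.
Molecular formula: C10H6FNO

C10H6FNO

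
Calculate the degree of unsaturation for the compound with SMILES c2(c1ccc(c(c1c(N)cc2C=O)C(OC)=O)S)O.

9

Molecular formula from the SMILES: C13H11NO4S.
DoU = (2C + 2 + N − H − X)/2 = (2·13 + 2 + 1 − 11 − 0)/2 = 18/2 = 9.
(Structurally: 2 ring(s) + 7 π bond(s) = 9.)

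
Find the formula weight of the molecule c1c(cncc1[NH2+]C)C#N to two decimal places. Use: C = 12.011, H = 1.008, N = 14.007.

134.16

Molecular formula: C7H8N3+.
M = 7×12.011 + 8×1.008 + 3×14.007 = 134.16 g/mol.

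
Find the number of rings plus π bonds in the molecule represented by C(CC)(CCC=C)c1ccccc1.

Molecular formula from the SMILES: C13H18.
DoU = (2C + 2 + N − H − X)/2 = (2·13 + 2 + 0 − 18 − 0)/2 = 10/2 = 5.
(Structurally: 1 ring(s) + 4 π bond(s) = 5.)

5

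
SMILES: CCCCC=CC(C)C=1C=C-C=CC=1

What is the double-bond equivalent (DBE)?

5

Molecular formula from the SMILES: C14H20.
DoU = (2C + 2 + N − H − X)/2 = (2·14 + 2 + 0 − 20 − 0)/2 = 10/2 = 5.
(Structurally: 1 ring(s) + 4 π bond(s) = 5.)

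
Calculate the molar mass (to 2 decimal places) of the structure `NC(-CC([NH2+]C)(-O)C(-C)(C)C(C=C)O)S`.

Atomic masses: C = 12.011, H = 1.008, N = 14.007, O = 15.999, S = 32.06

235.37

Molecular formula: C10H23N2O2S+.
M = 10×12.011 + 23×1.008 + 2×14.007 + 2×15.999 + 1×32.06 = 235.37 g/mol.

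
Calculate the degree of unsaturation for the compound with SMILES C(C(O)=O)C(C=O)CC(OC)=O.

Molecular formula from the SMILES: C7H10O5.
DoU = (2C + 2 + N − H − X)/2 = (2·7 + 2 + 0 − 10 − 0)/2 = 6/2 = 3.
(Structurally: 0 ring(s) + 3 π bond(s) = 3.)

3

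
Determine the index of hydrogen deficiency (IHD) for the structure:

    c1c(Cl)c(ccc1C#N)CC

Molecular formula from the SMILES: C9H8ClN.
DoU = (2C + 2 + N − H − X)/2 = (2·9 + 2 + 1 − 8 − 1)/2 = 12/2 = 6.
(Structurally: 1 ring(s) + 5 π bond(s) = 6.)

6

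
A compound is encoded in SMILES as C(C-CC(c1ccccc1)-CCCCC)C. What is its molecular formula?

C16H26

Heavy atoms from the SMILES: 16 C.
Implicit hydrogens by atom environment:
  7 × C: 2 H each → 14
  5 × C (aromatic): 1 H each → 5
  2 × C: 3 H each → 6
  1 × C: 1 H
  1 × C (aromatic): no H
  Total hydrogens = 26.
Molecular formula: C16H26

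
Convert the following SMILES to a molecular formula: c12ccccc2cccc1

C10H8

Heavy atoms from the SMILES: 10 C.
Implicit hydrogens by atom environment:
  8 × C (aromatic): 1 H each → 8
  2 × C (aromatic): no H
  Total hydrogens = 8.
Molecular formula: C10H8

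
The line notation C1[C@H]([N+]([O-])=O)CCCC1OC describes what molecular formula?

C7H13NO3

Heavy atoms from the SMILES: 7 C, 1 N, 3 O.
Implicit hydrogens by atom environment:
  4 × C: 2 H each → 8
  2 × C: 1 H each → 2
  2 × O: no H
  1 × C: 3 H
  1 × N (charge +1): no H
  1 × O (charge -1): no H
  Total hydrogens = 13.
Molecular formula: C7H13NO3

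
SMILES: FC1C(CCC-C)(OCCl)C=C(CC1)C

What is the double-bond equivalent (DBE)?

2

Molecular formula from the SMILES: C12H20ClFO.
DoU = (2C + 2 + N − H − X)/2 = (2·12 + 2 + 0 − 20 − 2)/2 = 4/2 = 2.
(Structurally: 1 ring(s) + 1 π bond(s) = 2.)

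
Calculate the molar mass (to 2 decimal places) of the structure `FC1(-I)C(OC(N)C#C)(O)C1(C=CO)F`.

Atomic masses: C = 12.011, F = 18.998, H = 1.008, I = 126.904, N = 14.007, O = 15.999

331.06

Molecular formula: C8H8F2INO3.
M = 8×12.011 + 2×18.998 + 8×1.008 + 1×126.904 + 1×14.007 + 3×15.999 = 331.06 g/mol.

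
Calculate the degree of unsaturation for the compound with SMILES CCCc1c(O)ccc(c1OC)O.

4

Molecular formula from the SMILES: C10H14O3.
DoU = (2C + 2 + N − H − X)/2 = (2·10 + 2 + 0 − 14 − 0)/2 = 8/2 = 4.
(Structurally: 1 ring(s) + 3 π bond(s) = 4.)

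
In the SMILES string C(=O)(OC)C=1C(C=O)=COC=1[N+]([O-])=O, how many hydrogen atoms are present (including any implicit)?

5

Hydrogens are implicit in SMILES; fill each atom to its normal valence:
  4 × O: no H
  3 × C (aromatic): no H
  1 × C: 3 H
  1 × C (aromatic): 1 H
  1 × C: 1 H
  1 × C: no H
  1 × N (charge +1): no H
  1 × O (aromatic): no H
  1 × O (charge -1): no H
  Total hydrogens = 5.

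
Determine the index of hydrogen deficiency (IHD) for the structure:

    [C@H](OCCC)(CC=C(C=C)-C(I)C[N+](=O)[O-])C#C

5

Molecular formula from the SMILES: C13H18INO3.
DoU = (2C + 2 + N − H − X)/2 = (2·13 + 2 + 1 − 18 − 1)/2 = 10/2 = 5.
(Structurally: 0 ring(s) + 5 π bond(s) = 5.)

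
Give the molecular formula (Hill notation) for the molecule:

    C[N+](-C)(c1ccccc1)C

C9H14N+

Heavy atoms from the SMILES: 9 C, 1 N.
Implicit hydrogens by atom environment:
  5 × C (aromatic): 1 H each → 5
  3 × C: 3 H each → 9
  1 × C (aromatic): no H
  1 × N (charge +1): no H
  Total hydrogens = 14.
Net charge +1.
Molecular formula: C9H14N+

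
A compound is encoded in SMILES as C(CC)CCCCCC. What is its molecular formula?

Heavy atoms from the SMILES: 9 C.
Implicit hydrogens by atom environment:
  7 × C: 2 H each → 14
  2 × C: 3 H each → 6
  Total hydrogens = 20.
Molecular formula: C9H20

C9H20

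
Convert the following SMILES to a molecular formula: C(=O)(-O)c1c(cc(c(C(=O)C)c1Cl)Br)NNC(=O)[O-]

Heavy atoms from the SMILES: 1 Br, 10 C, 1 Cl, 2 N, 5 O.
Implicit hydrogens by atom environment:
  5 × C (aromatic): no H
  3 × C: no H
  3 × O: no H
  2 × N: 1 H each → 2
  1 × Br: no H
  1 × C: 3 H
  1 × C (aromatic): 1 H
  1 × Cl: no H
  1 × O: 1 H
  1 × O (charge -1): no H
  Total hydrogens = 7.
Net charge -1.
Molecular formula: C10H7BrClN2O5-

C10H7BrClN2O5-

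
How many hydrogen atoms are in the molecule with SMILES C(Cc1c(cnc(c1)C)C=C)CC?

17

Hydrogens are implicit in SMILES; fill each atom to its normal valence:
  4 × C: 2 H each → 8
  3 × C (aromatic): no H
  2 × C: 3 H each → 6
  2 × C (aromatic): 1 H each → 2
  1 × C: 1 H
  1 × N (aromatic): no H
  Total hydrogens = 17.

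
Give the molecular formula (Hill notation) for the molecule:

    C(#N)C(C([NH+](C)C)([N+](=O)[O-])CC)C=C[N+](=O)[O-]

Heavy atoms from the SMILES: 9 C, 4 N, 4 O.
Implicit hydrogens by atom environment:
  3 × C: 3 H each → 9
  3 × C: 1 H each → 3
  2 × C: no H
  2 × N (charge +1): no H
  2 × O: no H
  2 × O (charge -1): no H
  1 × C: 2 H
  1 × N (charge +1): 1 H
  1 × N: no H
  Total hydrogens = 15.
Net charge +1.
Molecular formula: C9H15N4O4+

C9H15N4O4+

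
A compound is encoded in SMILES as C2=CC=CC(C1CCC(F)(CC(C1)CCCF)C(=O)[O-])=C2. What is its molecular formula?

C17H21F2O2-

Heavy atoms from the SMILES: 17 C, 2 F, 2 O.
Implicit hydrogens by atom environment:
  7 × C: 2 H each → 14
  5 × C (aromatic): 1 H each → 5
  2 × C: 1 H each → 2
  2 × C: no H
  2 × F: no H
  1 × C (aromatic): no H
  1 × O: no H
  1 × O (charge -1): no H
  Total hydrogens = 21.
Net charge -1.
Molecular formula: C17H21F2O2-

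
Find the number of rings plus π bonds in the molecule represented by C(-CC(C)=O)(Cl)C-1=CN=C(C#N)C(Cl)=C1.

Molecular formula from the SMILES: C10H8Cl2N2O.
DoU = (2C + 2 + N − H − X)/2 = (2·10 + 2 + 2 − 8 − 2)/2 = 14/2 = 7.
(Structurally: 1 ring(s) + 6 π bond(s) = 7.)

7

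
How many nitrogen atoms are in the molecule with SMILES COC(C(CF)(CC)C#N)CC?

The symbol for nitrogen appears 1 time in the SMILES.

1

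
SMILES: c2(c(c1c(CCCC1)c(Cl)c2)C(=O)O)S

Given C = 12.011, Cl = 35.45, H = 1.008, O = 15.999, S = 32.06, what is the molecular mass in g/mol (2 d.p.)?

242.72

Molecular formula: C11H11ClO2S.
M = 11×12.011 + 1×35.45 + 11×1.008 + 2×15.999 + 1×32.06 = 242.72 g/mol.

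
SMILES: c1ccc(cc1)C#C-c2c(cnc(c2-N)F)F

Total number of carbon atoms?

13

The symbol for carbon appears 13 times in the SMILES. Lowercase c denotes aromatic carbon and counts toward C.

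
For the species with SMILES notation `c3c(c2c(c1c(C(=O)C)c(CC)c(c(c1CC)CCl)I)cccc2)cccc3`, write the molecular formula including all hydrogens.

Heavy atoms from the SMILES: 25 C, 1 Cl, 1 I, 1 O.
Implicit hydrogens by atom environment:
  9 × C (aromatic): 1 H each → 9
  9 × C (aromatic): no H
  3 × C: 3 H each → 9
  3 × C: 2 H each → 6
  1 × C: no H
  1 × Cl: no H
  1 × I: no H
  1 × O: no H
  Total hydrogens = 24.
Molecular formula: C25H24ClIO

C25H24ClIO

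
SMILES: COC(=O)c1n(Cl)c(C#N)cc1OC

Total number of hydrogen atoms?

7

Hydrogens are implicit in SMILES; fill each atom to its normal valence:
  3 × C (aromatic): no H
  3 × O: no H
  2 × C: 3 H each → 6
  2 × C: no H
  1 × C (aromatic): 1 H
  1 × Cl: no H
  1 × N (aromatic): no H
  1 × N: no H
  Total hydrogens = 7.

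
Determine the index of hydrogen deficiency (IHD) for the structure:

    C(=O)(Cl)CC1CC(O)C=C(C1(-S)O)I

Molecular formula from the SMILES: C8H10ClIO3S.
DoU = (2C + 2 + N − H − X)/2 = (2·8 + 2 + 0 − 10 − 2)/2 = 6/2 = 3.
(Structurally: 1 ring(s) + 2 π bond(s) = 3.)

3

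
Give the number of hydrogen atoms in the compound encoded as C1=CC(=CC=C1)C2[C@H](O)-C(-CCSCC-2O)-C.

20

Hydrogens are implicit in SMILES; fill each atom to its normal valence:
  5 × C (aromatic): 1 H each → 5
  4 × C: 1 H each → 4
  3 × C: 2 H each → 6
  2 × O: 1 H each → 2
  1 × C: 3 H
  1 × C (aromatic): no H
  1 × S: no H
  Total hydrogens = 20.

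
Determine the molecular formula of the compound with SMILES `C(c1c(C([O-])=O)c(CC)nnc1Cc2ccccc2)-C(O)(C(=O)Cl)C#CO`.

C19H16ClN2O5-

Heavy atoms from the SMILES: 19 C, 1 Cl, 2 N, 5 O.
Implicit hydrogens by atom environment:
  5 × C (aromatic): 1 H each → 5
  5 × C (aromatic): no H
  5 × C: no H
  3 × C: 2 H each → 6
  2 × N (aromatic): no H
  2 × O: 1 H each → 2
  2 × O: no H
  1 × C: 3 H
  1 × Cl: no H
  1 × O (charge -1): no H
  Total hydrogens = 16.
Net charge -1.
Molecular formula: C19H16ClN2O5-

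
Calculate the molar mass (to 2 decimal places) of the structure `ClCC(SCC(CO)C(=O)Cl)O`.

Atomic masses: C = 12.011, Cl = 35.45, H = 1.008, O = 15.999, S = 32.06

233.10

Molecular formula: C6H10Cl2O3S.
M = 6×12.011 + 2×35.45 + 10×1.008 + 3×15.999 + 1×32.06 = 233.10 g/mol.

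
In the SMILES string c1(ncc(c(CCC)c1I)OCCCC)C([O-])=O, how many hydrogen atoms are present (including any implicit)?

Hydrogens are implicit in SMILES; fill each atom to its normal valence:
  5 × C: 2 H each → 10
  4 × C (aromatic): no H
  2 × C: 3 H each → 6
  2 × O: no H
  1 × C (aromatic): 1 H
  1 × C: no H
  1 × I: no H
  1 × N (aromatic): no H
  1 × O (charge -1): no H
  Total hydrogens = 17.

17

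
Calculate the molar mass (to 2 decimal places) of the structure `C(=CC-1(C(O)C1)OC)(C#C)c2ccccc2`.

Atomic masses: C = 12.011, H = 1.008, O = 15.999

214.26

Molecular formula: C14H14O2.
M = 14×12.011 + 14×1.008 + 2×15.999 = 214.26 g/mol.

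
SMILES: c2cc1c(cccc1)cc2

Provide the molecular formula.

C10H8

Heavy atoms from the SMILES: 10 C.
Implicit hydrogens by atom environment:
  8 × C (aromatic): 1 H each → 8
  2 × C (aromatic): no H
  Total hydrogens = 8.
Molecular formula: C10H8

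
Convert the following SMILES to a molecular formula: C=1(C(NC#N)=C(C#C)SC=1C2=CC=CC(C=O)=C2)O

C14H8N2O2S

Heavy atoms from the SMILES: 14 C, 2 N, 2 O, 1 S.
Implicit hydrogens by atom environment:
  6 × C (aromatic): no H
  4 × C (aromatic): 1 H each → 4
  2 × C: 1 H each → 2
  2 × C: no H
  1 × N: 1 H
  1 × N: no H
  1 × O: 1 H
  1 × O: no H
  1 × S (aromatic): no H
  Total hydrogens = 8.
Molecular formula: C14H8N2O2S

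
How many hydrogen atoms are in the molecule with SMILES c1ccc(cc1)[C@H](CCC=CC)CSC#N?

Hydrogens are implicit in SMILES; fill each atom to its normal valence:
  5 × C (aromatic): 1 H each → 5
  3 × C: 2 H each → 6
  3 × C: 1 H each → 3
  1 × C: 3 H
  1 × C: no H
  1 × C (aromatic): no H
  1 × N: no H
  1 × S: no H
  Total hydrogens = 17.

17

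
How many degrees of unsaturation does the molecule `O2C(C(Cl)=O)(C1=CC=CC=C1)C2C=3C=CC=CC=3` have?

10

Molecular formula from the SMILES: C15H11ClO2.
DoU = (2C + 2 + N − H − X)/2 = (2·15 + 2 + 0 − 11 − 1)/2 = 20/2 = 10.
(Structurally: 3 ring(s) + 7 π bond(s) = 10.)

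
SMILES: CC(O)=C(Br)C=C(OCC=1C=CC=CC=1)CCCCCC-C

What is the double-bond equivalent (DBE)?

6

Molecular formula from the SMILES: C19H27BrO2.
DoU = (2C + 2 + N − H − X)/2 = (2·19 + 2 + 0 − 27 − 1)/2 = 12/2 = 6.
(Structurally: 1 ring(s) + 5 π bond(s) = 6.)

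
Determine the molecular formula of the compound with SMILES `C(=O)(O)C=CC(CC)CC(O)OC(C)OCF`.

Heavy atoms from the SMILES: 11 C, 1 F, 5 O.
Implicit hydrogens by atom environment:
  5 × C: 1 H each → 5
  3 × C: 2 H each → 6
  3 × O: no H
  2 × C: 3 H each → 6
  2 × O: 1 H each → 2
  1 × C: no H
  1 × F: no H
  Total hydrogens = 19.
Molecular formula: C11H19FO5

C11H19FO5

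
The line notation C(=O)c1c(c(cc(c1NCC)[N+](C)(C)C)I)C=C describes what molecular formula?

C14H20IN2O+

Heavy atoms from the SMILES: 14 C, 1 I, 2 N, 1 O.
Implicit hydrogens by atom environment:
  5 × C (aromatic): no H
  4 × C: 3 H each → 12
  2 × C: 2 H each → 4
  2 × C: 1 H each → 2
  1 × C (aromatic): 1 H
  1 × I: no H
  1 × N: 1 H
  1 × N (charge +1): no H
  1 × O: no H
  Total hydrogens = 20.
Net charge +1.
Molecular formula: C14H20IN2O+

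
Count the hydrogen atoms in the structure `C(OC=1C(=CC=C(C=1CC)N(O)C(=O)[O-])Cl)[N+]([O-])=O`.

Hydrogens are implicit in SMILES; fill each atom to its normal valence:
  4 × C (aromatic): no H
  3 × O: no H
  2 × C: 2 H each → 4
  2 × C (aromatic): 1 H each → 2
  2 × O (charge -1): no H
  1 × C: 3 H
  1 × C: no H
  1 × Cl: no H
  1 × N: no H
  1 × N (charge +1): no H
  1 × O: 1 H
  Total hydrogens = 10.

10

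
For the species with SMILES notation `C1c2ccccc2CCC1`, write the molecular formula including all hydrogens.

C10H12

Heavy atoms from the SMILES: 10 C.
Implicit hydrogens by atom environment:
  4 × C: 2 H each → 8
  4 × C (aromatic): 1 H each → 4
  2 × C (aromatic): no H
  Total hydrogens = 12.
Molecular formula: C10H12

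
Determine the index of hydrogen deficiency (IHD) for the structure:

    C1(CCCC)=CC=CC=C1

4

Molecular formula from the SMILES: C10H14.
DoU = (2C + 2 + N − H − X)/2 = (2·10 + 2 + 0 − 14 − 0)/2 = 8/2 = 4.
(Structurally: 1 ring(s) + 3 π bond(s) = 4.)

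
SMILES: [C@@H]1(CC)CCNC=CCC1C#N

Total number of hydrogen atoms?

16

Hydrogens are implicit in SMILES; fill each atom to its normal valence:
  4 × C: 2 H each → 8
  4 × C: 1 H each → 4
  1 × C: 3 H
  1 × C: no H
  1 × N: 1 H
  1 × N: no H
  Total hydrogens = 16.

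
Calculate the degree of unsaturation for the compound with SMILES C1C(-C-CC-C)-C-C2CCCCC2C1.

Molecular formula from the SMILES: C14H26.
DoU = (2C + 2 + N − H − X)/2 = (2·14 + 2 + 0 − 26 − 0)/2 = 4/2 = 2.
(Structurally: 2 ring(s) + 0 π bond(s) = 2.)

2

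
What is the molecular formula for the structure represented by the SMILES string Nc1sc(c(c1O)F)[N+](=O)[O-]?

C4H3FN2O3S

Heavy atoms from the SMILES: 4 C, 1 F, 2 N, 3 O, 1 S.
Implicit hydrogens by atom environment:
  4 × C (aromatic): no H
  1 × F: no H
  1 × N: 2 H
  1 × N (charge +1): no H
  1 × O: 1 H
  1 × O: no H
  1 × O (charge -1): no H
  1 × S (aromatic): no H
  Total hydrogens = 3.
Molecular formula: C4H3FN2O3S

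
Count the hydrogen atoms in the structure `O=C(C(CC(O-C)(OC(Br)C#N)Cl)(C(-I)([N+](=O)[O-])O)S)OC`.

Hydrogens are implicit in SMILES; fill each atom to its normal valence:
  5 × C: no H
  5 × O: no H
  2 × C: 3 H each → 6
  1 × Br: no H
  1 × C: 2 H
  1 × C: 1 H
  1 × Cl: no H
  1 × I: no H
  1 × N: no H
  1 × N (charge +1): no H
  1 × O: 1 H
  1 × O (charge -1): no H
  1 × S: 1 H
  Total hydrogens = 11.

11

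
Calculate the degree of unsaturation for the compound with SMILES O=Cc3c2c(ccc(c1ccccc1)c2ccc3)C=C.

13

Molecular formula from the SMILES: C19H14O.
DoU = (2C + 2 + N − H − X)/2 = (2·19 + 2 + 0 − 14 − 0)/2 = 26/2 = 13.
(Structurally: 3 ring(s) + 10 π bond(s) = 13.)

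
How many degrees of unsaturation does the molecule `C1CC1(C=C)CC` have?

2

Molecular formula from the SMILES: C7H12.
DoU = (2C + 2 + N − H − X)/2 = (2·7 + 2 + 0 − 12 − 0)/2 = 4/2 = 2.
(Structurally: 1 ring(s) + 1 π bond(s) = 2.)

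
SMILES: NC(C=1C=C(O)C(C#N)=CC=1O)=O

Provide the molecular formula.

Heavy atoms from the SMILES: 8 C, 2 N, 3 O.
Implicit hydrogens by atom environment:
  4 × C (aromatic): no H
  2 × C (aromatic): 1 H each → 2
  2 × C: no H
  2 × O: 1 H each → 2
  1 × N: 2 H
  1 × N: no H
  1 × O: no H
  Total hydrogens = 6.
Molecular formula: C8H6N2O3

C8H6N2O3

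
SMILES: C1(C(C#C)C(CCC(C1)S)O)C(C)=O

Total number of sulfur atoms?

The symbol for sulfur appears 1 time in the SMILES.

1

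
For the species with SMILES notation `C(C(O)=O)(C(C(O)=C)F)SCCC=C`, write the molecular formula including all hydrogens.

C9H13FO3S

Heavy atoms from the SMILES: 9 C, 1 F, 3 O, 1 S.
Implicit hydrogens by atom environment:
  4 × C: 2 H each → 8
  3 × C: 1 H each → 3
  2 × C: no H
  2 × O: 1 H each → 2
  1 × F: no H
  1 × O: no H
  1 × S: no H
  Total hydrogens = 13.
Molecular formula: C9H13FO3S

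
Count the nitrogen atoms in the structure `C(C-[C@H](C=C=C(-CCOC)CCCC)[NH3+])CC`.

1

The symbol for nitrogen appears 1 time in the SMILES.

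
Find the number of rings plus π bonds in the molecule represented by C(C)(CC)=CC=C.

Molecular formula from the SMILES: C7H12.
DoU = (2C + 2 + N − H − X)/2 = (2·7 + 2 + 0 − 12 − 0)/2 = 4/2 = 2.
(Structurally: 0 ring(s) + 2 π bond(s) = 2.)

2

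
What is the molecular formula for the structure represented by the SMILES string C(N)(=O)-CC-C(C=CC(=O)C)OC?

Heavy atoms from the SMILES: 9 C, 1 N, 3 O.
Implicit hydrogens by atom environment:
  3 × C: 1 H each → 3
  3 × O: no H
  2 × C: 3 H each → 6
  2 × C: 2 H each → 4
  2 × C: no H
  1 × N: 2 H
  Total hydrogens = 15.
Molecular formula: C9H15NO3

C9H15NO3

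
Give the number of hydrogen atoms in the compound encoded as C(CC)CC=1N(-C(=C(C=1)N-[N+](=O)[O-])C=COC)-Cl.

Hydrogens are implicit in SMILES; fill each atom to its normal valence:
  3 × C: 2 H each → 6
  3 × C (aromatic): no H
  2 × C: 3 H each → 6
  2 × C: 1 H each → 2
  2 × O: no H
  1 × C (aromatic): 1 H
  1 × Cl: no H
  1 × N: 1 H
  1 × N (aromatic): no H
  1 × N (charge +1): no H
  1 × O (charge -1): no H
  Total hydrogens = 16.

16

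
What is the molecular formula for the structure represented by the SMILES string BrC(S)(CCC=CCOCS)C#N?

Heavy atoms from the SMILES: 1 Br, 8 C, 1 N, 1 O, 2 S.
Implicit hydrogens by atom environment:
  4 × C: 2 H each → 8
  2 × C: 1 H each → 2
  2 × C: no H
  2 × S: 1 H each → 2
  1 × Br: no H
  1 × N: no H
  1 × O: no H
  Total hydrogens = 12.
Molecular formula: C8H12BrNOS2

C8H12BrNOS2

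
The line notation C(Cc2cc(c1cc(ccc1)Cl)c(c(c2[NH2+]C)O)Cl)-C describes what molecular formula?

Heavy atoms from the SMILES: 16 C, 2 Cl, 1 N, 1 O.
Implicit hydrogens by atom environment:
  7 × C (aromatic): no H
  5 × C (aromatic): 1 H each → 5
  2 × C: 3 H each → 6
  2 × C: 2 H each → 4
  2 × Cl: no H
  1 × N (charge +1): 2 H
  1 × O: 1 H
  Total hydrogens = 18.
Net charge +1.
Molecular formula: C16H18Cl2NO+

C16H18Cl2NO+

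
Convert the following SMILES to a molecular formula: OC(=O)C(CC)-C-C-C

C7H14O2

Heavy atoms from the SMILES: 7 C, 2 O.
Implicit hydrogens by atom environment:
  3 × C: 2 H each → 6
  2 × C: 3 H each → 6
  1 × C: 1 H
  1 × C: no H
  1 × O: 1 H
  1 × O: no H
  Total hydrogens = 14.
Molecular formula: C7H14O2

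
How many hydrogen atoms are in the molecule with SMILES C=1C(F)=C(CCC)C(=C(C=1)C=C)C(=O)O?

13

Hydrogens are implicit in SMILES; fill each atom to its normal valence:
  4 × C (aromatic): no H
  3 × C: 2 H each → 6
  2 × C (aromatic): 1 H each → 2
  1 × C: 3 H
  1 × C: 1 H
  1 × C: no H
  1 × F: no H
  1 × O: 1 H
  1 × O: no H
  Total hydrogens = 13.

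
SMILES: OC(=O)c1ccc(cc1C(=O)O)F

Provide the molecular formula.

Heavy atoms from the SMILES: 8 C, 1 F, 4 O.
Implicit hydrogens by atom environment:
  3 × C (aromatic): 1 H each → 3
  3 × C (aromatic): no H
  2 × C: no H
  2 × O: 1 H each → 2
  2 × O: no H
  1 × F: no H
  Total hydrogens = 5.
Molecular formula: C8H5FO4

C8H5FO4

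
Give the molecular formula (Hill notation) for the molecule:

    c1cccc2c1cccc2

C10H8

Heavy atoms from the SMILES: 10 C.
Implicit hydrogens by atom environment:
  8 × C (aromatic): 1 H each → 8
  2 × C (aromatic): no H
  Total hydrogens = 8.
Molecular formula: C10H8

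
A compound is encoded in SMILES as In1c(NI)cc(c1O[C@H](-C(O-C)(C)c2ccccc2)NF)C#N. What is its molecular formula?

Heavy atoms from the SMILES: 15 C, 1 F, 2 I, 4 N, 2 O.
Implicit hydrogens by atom environment:
  6 × C (aromatic): 1 H each → 6
  4 × C (aromatic): no H
  2 × C: 3 H each → 6
  2 × C: no H
  2 × I: no H
  2 × N: 1 H each → 2
  2 × O: no H
  1 × C: 1 H
  1 × F: no H
  1 × N (aromatic): no H
  1 × N: no H
  Total hydrogens = 15.
Molecular formula: C15H15FI2N4O2

C15H15FI2N4O2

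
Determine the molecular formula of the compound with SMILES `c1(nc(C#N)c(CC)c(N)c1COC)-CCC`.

Heavy atoms from the SMILES: 13 C, 3 N, 1 O.
Implicit hydrogens by atom environment:
  5 × C (aromatic): no H
  4 × C: 2 H each → 8
  3 × C: 3 H each → 9
  1 × C: no H
  1 × N: 2 H
  1 × N (aromatic): no H
  1 × N: no H
  1 × O: no H
  Total hydrogens = 19.
Molecular formula: C13H19N3O

C13H19N3O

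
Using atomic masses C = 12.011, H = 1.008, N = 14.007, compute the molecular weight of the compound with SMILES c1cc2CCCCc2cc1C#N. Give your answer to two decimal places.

Molecular formula: C11H11N.
M = 11×12.011 + 11×1.008 + 1×14.007 = 157.22 g/mol.

157.22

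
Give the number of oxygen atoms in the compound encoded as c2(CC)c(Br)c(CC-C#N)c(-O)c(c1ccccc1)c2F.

1

The symbol for oxygen appears 1 time in the SMILES.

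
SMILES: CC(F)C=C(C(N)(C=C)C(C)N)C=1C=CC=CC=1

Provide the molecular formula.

C15H21FN2

Heavy atoms from the SMILES: 15 C, 1 F, 2 N.
Implicit hydrogens by atom environment:
  5 × C (aromatic): 1 H each → 5
  4 × C: 1 H each → 4
  2 × C: 3 H each → 6
  2 × C: no H
  2 × N: 2 H each → 4
  1 × C: 2 H
  1 × C (aromatic): no H
  1 × F: no H
  Total hydrogens = 21.
Molecular formula: C15H21FN2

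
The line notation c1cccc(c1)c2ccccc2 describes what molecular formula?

Heavy atoms from the SMILES: 12 C.
Implicit hydrogens by atom environment:
  10 × C (aromatic): 1 H each → 10
  2 × C (aromatic): no H
  Total hydrogens = 10.
Molecular formula: C12H10

C12H10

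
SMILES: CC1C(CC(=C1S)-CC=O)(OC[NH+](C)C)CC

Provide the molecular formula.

C13H24NO2S+

Heavy atoms from the SMILES: 13 C, 1 N, 2 O, 1 S.
Implicit hydrogens by atom environment:
  4 × C: 3 H each → 12
  4 × C: 2 H each → 8
  3 × C: no H
  2 × C: 1 H each → 2
  2 × O: no H
  1 × N (charge +1): 1 H
  1 × S: 1 H
  Total hydrogens = 24.
Net charge +1.
Molecular formula: C13H24NO2S+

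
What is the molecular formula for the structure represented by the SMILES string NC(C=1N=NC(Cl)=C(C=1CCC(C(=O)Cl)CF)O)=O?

C10H10Cl2FN3O3

Heavy atoms from the SMILES: 10 C, 2 Cl, 1 F, 3 N, 3 O.
Implicit hydrogens by atom environment:
  4 × C (aromatic): no H
  3 × C: 2 H each → 6
  2 × C: no H
  2 × Cl: no H
  2 × N (aromatic): no H
  2 × O: no H
  1 × C: 1 H
  1 × F: no H
  1 × N: 2 H
  1 × O: 1 H
  Total hydrogens = 10.
Molecular formula: C10H10Cl2FN3O3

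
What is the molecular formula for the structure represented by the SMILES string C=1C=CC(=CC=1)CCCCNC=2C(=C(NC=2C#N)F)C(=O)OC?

Heavy atoms from the SMILES: 17 C, 1 F, 3 N, 2 O.
Implicit hydrogens by atom environment:
  5 × C (aromatic): 1 H each → 5
  5 × C (aromatic): no H
  4 × C: 2 H each → 8
  2 × C: no H
  2 × O: no H
  1 × C: 3 H
  1 × F: no H
  1 × N (aromatic): 1 H
  1 × N: 1 H
  1 × N: no H
  Total hydrogens = 18.
Molecular formula: C17H18FN3O2

C17H18FN3O2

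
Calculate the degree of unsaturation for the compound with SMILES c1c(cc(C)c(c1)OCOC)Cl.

4

Molecular formula from the SMILES: C9H11ClO2.
DoU = (2C + 2 + N − H − X)/2 = (2·9 + 2 + 0 − 11 − 1)/2 = 8/2 = 4.
(Structurally: 1 ring(s) + 3 π bond(s) = 4.)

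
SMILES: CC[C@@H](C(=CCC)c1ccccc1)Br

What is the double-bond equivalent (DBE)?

5

Molecular formula from the SMILES: C13H17Br.
DoU = (2C + 2 + N − H − X)/2 = (2·13 + 2 + 0 − 17 − 1)/2 = 10/2 = 5.
(Structurally: 1 ring(s) + 4 π bond(s) = 5.)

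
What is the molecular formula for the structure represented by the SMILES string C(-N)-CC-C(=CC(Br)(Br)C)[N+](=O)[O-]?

C7H12Br2N2O2

Heavy atoms from the SMILES: 2 Br, 7 C, 2 N, 2 O.
Implicit hydrogens by atom environment:
  3 × C: 2 H each → 6
  2 × Br: no H
  2 × C: no H
  1 × C: 3 H
  1 × C: 1 H
  1 × N: 2 H
  1 × N (charge +1): no H
  1 × O: no H
  1 × O (charge -1): no H
  Total hydrogens = 12.
Molecular formula: C7H12Br2N2O2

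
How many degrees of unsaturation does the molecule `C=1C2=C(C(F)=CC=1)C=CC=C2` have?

Molecular formula from the SMILES: C10H7F.
DoU = (2C + 2 + N − H − X)/2 = (2·10 + 2 + 0 − 7 − 1)/2 = 14/2 = 7.
(Structurally: 2 ring(s) + 5 π bond(s) = 7.)

7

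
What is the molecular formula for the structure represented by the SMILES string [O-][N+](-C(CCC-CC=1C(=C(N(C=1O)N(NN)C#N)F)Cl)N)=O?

Heavy atoms from the SMILES: 10 C, 1 Cl, 1 F, 7 N, 3 O.
Implicit hydrogens by atom environment:
  4 × C: 2 H each → 8
  4 × C (aromatic): no H
  2 × N: 2 H each → 4
  2 × N: no H
  1 × C: 1 H
  1 × C: no H
  1 × Cl: no H
  1 × F: no H
  1 × N: 1 H
  1 × N (aromatic): no H
  1 × N (charge +1): no H
  1 × O: 1 H
  1 × O: no H
  1 × O (charge -1): no H
  Total hydrogens = 15.
Molecular formula: C10H15ClFN7O3

C10H15ClFN7O3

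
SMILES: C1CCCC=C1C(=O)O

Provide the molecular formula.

C7H10O2

Heavy atoms from the SMILES: 7 C, 2 O.
Implicit hydrogens by atom environment:
  4 × C: 2 H each → 8
  2 × C: no H
  1 × C: 1 H
  1 × O: 1 H
  1 × O: no H
  Total hydrogens = 10.
Molecular formula: C7H10O2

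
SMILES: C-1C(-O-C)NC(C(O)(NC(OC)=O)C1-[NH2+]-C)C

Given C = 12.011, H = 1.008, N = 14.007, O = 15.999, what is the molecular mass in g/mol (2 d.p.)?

Molecular formula: C10H22N3O4+.
M = 10×12.011 + 22×1.008 + 3×14.007 + 4×15.999 = 248.30 g/mol.

248.30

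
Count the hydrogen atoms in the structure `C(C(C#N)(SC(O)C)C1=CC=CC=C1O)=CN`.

14

Hydrogens are implicit in SMILES; fill each atom to its normal valence:
  4 × C (aromatic): 1 H each → 4
  3 × C: 1 H each → 3
  2 × C: no H
  2 × C (aromatic): no H
  2 × O: 1 H each → 2
  1 × C: 3 H
  1 × N: 2 H
  1 × N: no H
  1 × S: no H
  Total hydrogens = 14.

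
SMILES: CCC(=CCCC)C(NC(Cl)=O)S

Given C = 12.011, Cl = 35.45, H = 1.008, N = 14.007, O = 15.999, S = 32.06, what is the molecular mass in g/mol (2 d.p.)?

Molecular formula: C9H16ClNOS.
M = 9×12.011 + 1×35.45 + 16×1.008 + 1×14.007 + 1×15.999 + 1×32.06 = 221.74 g/mol.

221.74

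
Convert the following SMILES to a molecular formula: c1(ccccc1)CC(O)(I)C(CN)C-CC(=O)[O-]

C13H17INO3-

Heavy atoms from the SMILES: 13 C, 1 I, 1 N, 3 O.
Implicit hydrogens by atom environment:
  5 × C (aromatic): 1 H each → 5
  4 × C: 2 H each → 8
  2 × C: no H
  1 × C: 1 H
  1 × C (aromatic): no H
  1 × I: no H
  1 × N: 2 H
  1 × O: 1 H
  1 × O: no H
  1 × O (charge -1): no H
  Total hydrogens = 17.
Net charge -1.
Molecular formula: C13H17INO3-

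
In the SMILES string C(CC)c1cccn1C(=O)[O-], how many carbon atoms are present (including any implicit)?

8

The symbol for carbon appears 8 times in the SMILES. Lowercase c denotes aromatic carbon and counts toward C.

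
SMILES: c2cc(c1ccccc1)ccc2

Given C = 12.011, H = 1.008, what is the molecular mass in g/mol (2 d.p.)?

154.21

Molecular formula: C12H10.
M = 12×12.011 + 10×1.008 = 154.21 g/mol.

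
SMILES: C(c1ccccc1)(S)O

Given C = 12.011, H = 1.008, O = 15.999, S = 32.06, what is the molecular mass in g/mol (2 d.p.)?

Molecular formula: C7H8OS.
M = 7×12.011 + 8×1.008 + 1×15.999 + 1×32.06 = 140.20 g/mol.

140.20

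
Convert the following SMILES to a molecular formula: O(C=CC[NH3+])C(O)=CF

Heavy atoms from the SMILES: 5 C, 1 F, 1 N, 2 O.
Implicit hydrogens by atom environment:
  3 × C: 1 H each → 3
  1 × C: 2 H
  1 × C: no H
  1 × F: no H
  1 × N (charge +1): 3 H
  1 × O: 1 H
  1 × O: no H
  Total hydrogens = 9.
Net charge +1.
Molecular formula: C5H9FNO2+

C5H9FNO2+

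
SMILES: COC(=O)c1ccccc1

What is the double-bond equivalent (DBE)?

Molecular formula from the SMILES: C8H8O2.
DoU = (2C + 2 + N − H − X)/2 = (2·8 + 2 + 0 − 8 − 0)/2 = 10/2 = 5.
(Structurally: 1 ring(s) + 4 π bond(s) = 5.)

5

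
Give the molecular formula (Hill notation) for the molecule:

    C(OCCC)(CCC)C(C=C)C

Heavy atoms from the SMILES: 11 C, 1 O.
Implicit hydrogens by atom environment:
  5 × C: 2 H each → 10
  3 × C: 3 H each → 9
  3 × C: 1 H each → 3
  1 × O: no H
  Total hydrogens = 22.
Molecular formula: C11H22O

C11H22O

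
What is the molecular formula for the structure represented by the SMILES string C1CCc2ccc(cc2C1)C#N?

Heavy atoms from the SMILES: 11 C, 1 N.
Implicit hydrogens by atom environment:
  4 × C: 2 H each → 8
  3 × C (aromatic): 1 H each → 3
  3 × C (aromatic): no H
  1 × C: no H
  1 × N: no H
  Total hydrogens = 11.
Molecular formula: C11H11N

C11H11N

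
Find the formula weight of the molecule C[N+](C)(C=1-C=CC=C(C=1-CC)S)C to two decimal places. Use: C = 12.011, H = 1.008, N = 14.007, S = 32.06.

Molecular formula: C11H18NS+.
M = 11×12.011 + 18×1.008 + 1×14.007 + 1×32.06 = 196.33 g/mol.

196.33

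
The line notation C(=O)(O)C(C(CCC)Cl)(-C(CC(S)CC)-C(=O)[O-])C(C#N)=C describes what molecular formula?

C15H21ClNO4S-

Heavy atoms from the SMILES: 15 C, 1 Cl, 1 N, 4 O, 1 S.
Implicit hydrogens by atom environment:
  5 × C: 2 H each → 10
  5 × C: no H
  3 × C: 1 H each → 3
  2 × C: 3 H each → 6
  2 × O: no H
  1 × Cl: no H
  1 × N: no H
  1 × O: 1 H
  1 × O (charge -1): no H
  1 × S: 1 H
  Total hydrogens = 21.
Net charge -1.
Molecular formula: C15H21ClNO4S-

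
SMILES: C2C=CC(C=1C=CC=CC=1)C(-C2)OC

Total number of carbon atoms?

The symbol for carbon appears 13 times in the SMILES.

13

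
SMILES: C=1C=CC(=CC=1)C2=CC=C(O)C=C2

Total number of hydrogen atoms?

Hydrogens are implicit in SMILES; fill each atom to its normal valence:
  9 × C (aromatic): 1 H each → 9
  3 × C (aromatic): no H
  1 × O: 1 H
  Total hydrogens = 10.

10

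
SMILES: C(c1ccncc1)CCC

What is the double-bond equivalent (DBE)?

Molecular formula from the SMILES: C9H13N.
DoU = (2C + 2 + N − H − X)/2 = (2·9 + 2 + 1 − 13 − 0)/2 = 8/2 = 4.
(Structurally: 1 ring(s) + 3 π bond(s) = 4.)

4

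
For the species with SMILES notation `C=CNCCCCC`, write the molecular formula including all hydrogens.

C7H15N

Heavy atoms from the SMILES: 7 C, 1 N.
Implicit hydrogens by atom environment:
  5 × C: 2 H each → 10
  1 × C: 3 H
  1 × C: 1 H
  1 × N: 1 H
  Total hydrogens = 15.
Molecular formula: C7H15N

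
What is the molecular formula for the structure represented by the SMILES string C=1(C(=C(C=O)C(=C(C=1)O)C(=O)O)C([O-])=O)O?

C9H5O7-

Heavy atoms from the SMILES: 9 C, 7 O.
Implicit hydrogens by atom environment:
  5 × C (aromatic): no H
  3 × O: 1 H each → 3
  3 × O: no H
  2 × C: no H
  1 × C (aromatic): 1 H
  1 × C: 1 H
  1 × O (charge -1): no H
  Total hydrogens = 5.
Net charge -1.
Molecular formula: C9H5O7-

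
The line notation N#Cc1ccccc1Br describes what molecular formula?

Heavy atoms from the SMILES: 1 Br, 7 C, 1 N.
Implicit hydrogens by atom environment:
  4 × C (aromatic): 1 H each → 4
  2 × C (aromatic): no H
  1 × Br: no H
  1 × C: no H
  1 × N: no H
  Total hydrogens = 4.
Molecular formula: C7H4BrN

C7H4BrN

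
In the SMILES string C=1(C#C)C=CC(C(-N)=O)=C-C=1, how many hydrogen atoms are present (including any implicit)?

Hydrogens are implicit in SMILES; fill each atom to its normal valence:
  4 × C (aromatic): 1 H each → 4
  2 × C (aromatic): no H
  2 × C: no H
  1 × C: 1 H
  1 × N: 2 H
  1 × O: no H
  Total hydrogens = 7.

7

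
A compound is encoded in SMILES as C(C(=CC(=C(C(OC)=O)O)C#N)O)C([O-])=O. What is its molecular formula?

Heavy atoms from the SMILES: 9 C, 1 N, 6 O.
Implicit hydrogens by atom environment:
  6 × C: no H
  3 × O: no H
  2 × O: 1 H each → 2
  1 × C: 3 H
  1 × C: 2 H
  1 × C: 1 H
  1 × N: no H
  1 × O (charge -1): no H
  Total hydrogens = 8.
Net charge -1.
Molecular formula: C9H8NO6-

C9H8NO6-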